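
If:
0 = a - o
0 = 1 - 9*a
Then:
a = 1/9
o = 1/9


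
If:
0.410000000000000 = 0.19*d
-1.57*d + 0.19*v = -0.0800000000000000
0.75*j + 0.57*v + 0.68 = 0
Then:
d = 2.16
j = -14.14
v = 17.41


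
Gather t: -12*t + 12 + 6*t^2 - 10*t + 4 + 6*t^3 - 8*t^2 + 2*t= 6*t^3 - 2*t^2 - 20*t + 16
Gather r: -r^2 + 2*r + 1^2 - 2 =-r^2 + 2*r - 1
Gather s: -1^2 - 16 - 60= -77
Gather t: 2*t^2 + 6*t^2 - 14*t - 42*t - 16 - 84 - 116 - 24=8*t^2 - 56*t - 240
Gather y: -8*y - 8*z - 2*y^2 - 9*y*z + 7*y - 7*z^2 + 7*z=-2*y^2 + y*(-9*z - 1) - 7*z^2 - z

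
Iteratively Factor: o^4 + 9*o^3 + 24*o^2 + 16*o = (o + 4)*(o^3 + 5*o^2 + 4*o) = o*(o + 4)*(o^2 + 5*o + 4) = o*(o + 4)^2*(o + 1)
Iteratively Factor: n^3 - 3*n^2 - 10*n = (n)*(n^2 - 3*n - 10) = n*(n + 2)*(n - 5)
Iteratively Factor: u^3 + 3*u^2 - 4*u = (u)*(u^2 + 3*u - 4) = u*(u + 4)*(u - 1)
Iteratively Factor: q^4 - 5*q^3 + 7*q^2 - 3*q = (q - 1)*(q^3 - 4*q^2 + 3*q) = (q - 1)^2*(q^2 - 3*q) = (q - 3)*(q - 1)^2*(q)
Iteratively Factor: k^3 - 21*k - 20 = (k + 1)*(k^2 - k - 20) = (k - 5)*(k + 1)*(k + 4)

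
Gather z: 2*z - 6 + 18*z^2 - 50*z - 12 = 18*z^2 - 48*z - 18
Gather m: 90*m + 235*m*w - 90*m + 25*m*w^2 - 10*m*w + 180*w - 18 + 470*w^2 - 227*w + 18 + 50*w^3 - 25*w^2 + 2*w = m*(25*w^2 + 225*w) + 50*w^3 + 445*w^2 - 45*w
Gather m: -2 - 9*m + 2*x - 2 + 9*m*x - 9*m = m*(9*x - 18) + 2*x - 4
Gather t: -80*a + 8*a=-72*a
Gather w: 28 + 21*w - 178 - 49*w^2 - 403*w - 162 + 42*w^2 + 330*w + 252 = -7*w^2 - 52*w - 60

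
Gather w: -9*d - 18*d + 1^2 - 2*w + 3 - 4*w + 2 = -27*d - 6*w + 6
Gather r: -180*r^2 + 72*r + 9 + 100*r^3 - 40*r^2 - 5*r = 100*r^3 - 220*r^2 + 67*r + 9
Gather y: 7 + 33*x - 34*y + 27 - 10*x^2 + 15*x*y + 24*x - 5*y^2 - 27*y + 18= -10*x^2 + 57*x - 5*y^2 + y*(15*x - 61) + 52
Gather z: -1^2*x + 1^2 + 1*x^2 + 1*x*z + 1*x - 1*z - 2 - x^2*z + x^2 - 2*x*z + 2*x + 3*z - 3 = 2*x^2 + 2*x + z*(-x^2 - x + 2) - 4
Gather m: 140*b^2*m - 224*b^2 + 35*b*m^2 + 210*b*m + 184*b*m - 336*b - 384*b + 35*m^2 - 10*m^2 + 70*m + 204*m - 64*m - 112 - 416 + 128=-224*b^2 - 720*b + m^2*(35*b + 25) + m*(140*b^2 + 394*b + 210) - 400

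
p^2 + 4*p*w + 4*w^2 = (p + 2*w)^2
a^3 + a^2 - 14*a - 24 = (a - 4)*(a + 2)*(a + 3)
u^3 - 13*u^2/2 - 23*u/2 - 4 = (u - 8)*(u + 1/2)*(u + 1)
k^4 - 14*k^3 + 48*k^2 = k^2*(k - 8)*(k - 6)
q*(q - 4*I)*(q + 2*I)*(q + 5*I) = q^4 + 3*I*q^3 + 18*q^2 + 40*I*q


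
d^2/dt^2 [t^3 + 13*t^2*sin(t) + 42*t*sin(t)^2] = -13*t^2*sin(t) + 52*t*cos(t) + 84*t*cos(2*t) + 6*t + 26*sin(t) + 84*sin(2*t)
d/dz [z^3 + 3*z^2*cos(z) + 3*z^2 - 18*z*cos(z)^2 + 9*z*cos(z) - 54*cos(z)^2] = -3*z^2*sin(z) + 3*z^2 - 9*z*sin(z) + 18*z*sin(2*z) + 6*z*cos(z) + 6*z + 54*sin(2*z) - 18*cos(z)^2 + 9*cos(z)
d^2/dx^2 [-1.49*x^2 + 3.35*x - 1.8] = -2.98000000000000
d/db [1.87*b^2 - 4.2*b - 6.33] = 3.74*b - 4.2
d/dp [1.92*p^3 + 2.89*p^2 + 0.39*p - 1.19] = 5.76*p^2 + 5.78*p + 0.39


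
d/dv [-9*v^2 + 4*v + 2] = 4 - 18*v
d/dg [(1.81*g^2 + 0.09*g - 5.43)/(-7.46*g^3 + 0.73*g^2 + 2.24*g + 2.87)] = (13.5026*g^4 + 1.3428*g^3 - 117.5347*g^2 + 18.3172*g + 12.4215)/(55.6516*g^6 - 10.8916*g^5 - 32.8879*g^4 - 39.55*g^3 + 9.2078*g^2 + 12.8576*g + 8.2369)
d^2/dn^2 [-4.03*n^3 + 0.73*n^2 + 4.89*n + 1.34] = 1.46 - 24.18*n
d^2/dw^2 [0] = 0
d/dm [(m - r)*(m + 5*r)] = 2*m + 4*r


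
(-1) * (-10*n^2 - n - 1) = 10*n^2 + n + 1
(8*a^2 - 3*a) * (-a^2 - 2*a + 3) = -8*a^4 - 13*a^3 + 30*a^2 - 9*a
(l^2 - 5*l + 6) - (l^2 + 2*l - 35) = 41 - 7*l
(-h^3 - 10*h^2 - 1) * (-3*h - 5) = 3*h^4 + 35*h^3 + 50*h^2 + 3*h + 5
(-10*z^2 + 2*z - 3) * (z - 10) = -10*z^3 + 102*z^2 - 23*z + 30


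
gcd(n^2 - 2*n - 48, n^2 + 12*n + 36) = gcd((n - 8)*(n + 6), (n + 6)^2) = n + 6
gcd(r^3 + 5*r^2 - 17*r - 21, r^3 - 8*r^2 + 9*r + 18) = r^2 - 2*r - 3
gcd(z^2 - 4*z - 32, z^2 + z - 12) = z + 4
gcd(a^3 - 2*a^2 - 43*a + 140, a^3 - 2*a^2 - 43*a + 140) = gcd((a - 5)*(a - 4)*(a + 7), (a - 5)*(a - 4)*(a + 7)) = a^3 - 2*a^2 - 43*a + 140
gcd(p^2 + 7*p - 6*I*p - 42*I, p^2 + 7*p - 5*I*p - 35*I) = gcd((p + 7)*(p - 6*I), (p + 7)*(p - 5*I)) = p + 7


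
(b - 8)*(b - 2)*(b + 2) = b^3 - 8*b^2 - 4*b + 32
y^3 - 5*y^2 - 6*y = y*(y - 6)*(y + 1)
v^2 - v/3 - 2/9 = (v - 2/3)*(v + 1/3)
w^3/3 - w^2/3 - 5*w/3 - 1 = (w/3 + 1/3)*(w - 3)*(w + 1)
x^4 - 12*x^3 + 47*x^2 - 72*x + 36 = (x - 6)*(x - 3)*(x - 2)*(x - 1)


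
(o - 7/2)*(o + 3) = o^2 - o/2 - 21/2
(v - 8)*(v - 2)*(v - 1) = v^3 - 11*v^2 + 26*v - 16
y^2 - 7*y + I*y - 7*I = (y - 7)*(y + I)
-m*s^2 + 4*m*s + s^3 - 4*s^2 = s*(-m + s)*(s - 4)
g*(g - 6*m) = g^2 - 6*g*m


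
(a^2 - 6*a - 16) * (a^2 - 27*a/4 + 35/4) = a^4 - 51*a^3/4 + 133*a^2/4 + 111*a/2 - 140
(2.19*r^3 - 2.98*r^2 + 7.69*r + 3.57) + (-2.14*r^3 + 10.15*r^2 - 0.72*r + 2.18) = 0.0499999999999998*r^3 + 7.17*r^2 + 6.97*r + 5.75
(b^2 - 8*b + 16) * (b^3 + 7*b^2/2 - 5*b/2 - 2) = b^5 - 9*b^4/2 - 29*b^3/2 + 74*b^2 - 24*b - 32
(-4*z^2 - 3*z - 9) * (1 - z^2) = 4*z^4 + 3*z^3 + 5*z^2 - 3*z - 9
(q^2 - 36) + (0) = q^2 - 36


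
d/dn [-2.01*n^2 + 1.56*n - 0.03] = 1.56 - 4.02*n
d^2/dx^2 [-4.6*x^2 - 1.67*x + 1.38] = -9.20000000000000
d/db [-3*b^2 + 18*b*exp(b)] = 18*b*exp(b) - 6*b + 18*exp(b)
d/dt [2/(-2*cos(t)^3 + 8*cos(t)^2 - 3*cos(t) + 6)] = 2*(-6*cos(t)^2 + 16*cos(t) - 3)*sin(t)/(2*cos(t)^3 - 8*cos(t)^2 + 3*cos(t) - 6)^2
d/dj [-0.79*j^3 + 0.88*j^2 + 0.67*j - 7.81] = -2.37*j^2 + 1.76*j + 0.67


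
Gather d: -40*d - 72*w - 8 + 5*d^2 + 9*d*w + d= 5*d^2 + d*(9*w - 39) - 72*w - 8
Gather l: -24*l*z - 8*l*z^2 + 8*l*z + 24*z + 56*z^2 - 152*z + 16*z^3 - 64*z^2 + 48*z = l*(-8*z^2 - 16*z) + 16*z^3 - 8*z^2 - 80*z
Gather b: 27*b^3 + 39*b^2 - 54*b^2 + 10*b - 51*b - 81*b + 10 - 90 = 27*b^3 - 15*b^2 - 122*b - 80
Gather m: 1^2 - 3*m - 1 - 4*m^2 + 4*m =-4*m^2 + m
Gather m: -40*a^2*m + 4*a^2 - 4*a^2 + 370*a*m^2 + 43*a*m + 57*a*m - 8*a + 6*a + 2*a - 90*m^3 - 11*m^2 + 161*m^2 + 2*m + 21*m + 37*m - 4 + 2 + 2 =-90*m^3 + m^2*(370*a + 150) + m*(-40*a^2 + 100*a + 60)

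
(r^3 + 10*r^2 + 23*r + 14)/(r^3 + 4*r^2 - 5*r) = (r^3 + 10*r^2 + 23*r + 14)/(r*(r^2 + 4*r - 5))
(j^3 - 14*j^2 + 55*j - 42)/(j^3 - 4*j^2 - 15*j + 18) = (j - 7)/(j + 3)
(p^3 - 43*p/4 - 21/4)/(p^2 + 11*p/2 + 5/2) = (2*p^2 - p - 21)/(2*(p + 5))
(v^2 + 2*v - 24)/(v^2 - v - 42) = (v - 4)/(v - 7)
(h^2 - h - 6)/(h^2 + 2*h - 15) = (h + 2)/(h + 5)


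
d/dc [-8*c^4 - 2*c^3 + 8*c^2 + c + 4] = -32*c^3 - 6*c^2 + 16*c + 1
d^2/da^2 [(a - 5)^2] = 2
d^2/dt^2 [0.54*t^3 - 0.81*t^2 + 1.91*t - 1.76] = 3.24*t - 1.62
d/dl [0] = 0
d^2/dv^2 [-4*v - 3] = 0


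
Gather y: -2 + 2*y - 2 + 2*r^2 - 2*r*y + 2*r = 2*r^2 + 2*r + y*(2 - 2*r) - 4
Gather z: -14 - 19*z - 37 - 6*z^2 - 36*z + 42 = -6*z^2 - 55*z - 9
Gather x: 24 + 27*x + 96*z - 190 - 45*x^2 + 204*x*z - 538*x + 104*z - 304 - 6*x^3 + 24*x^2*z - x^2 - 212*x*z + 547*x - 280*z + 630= -6*x^3 + x^2*(24*z - 46) + x*(36 - 8*z) - 80*z + 160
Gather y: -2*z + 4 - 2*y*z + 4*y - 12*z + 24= y*(4 - 2*z) - 14*z + 28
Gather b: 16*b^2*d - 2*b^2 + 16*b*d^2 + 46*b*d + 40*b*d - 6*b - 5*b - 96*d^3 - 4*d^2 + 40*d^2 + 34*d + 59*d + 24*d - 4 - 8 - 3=b^2*(16*d - 2) + b*(16*d^2 + 86*d - 11) - 96*d^3 + 36*d^2 + 117*d - 15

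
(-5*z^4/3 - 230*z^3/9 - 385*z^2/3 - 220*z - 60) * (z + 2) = -5*z^5/3 - 260*z^4/9 - 1615*z^3/9 - 1430*z^2/3 - 500*z - 120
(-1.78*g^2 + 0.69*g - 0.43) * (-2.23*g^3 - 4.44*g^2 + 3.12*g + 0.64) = 3.9694*g^5 + 6.3645*g^4 - 7.6583*g^3 + 2.9228*g^2 - 0.9*g - 0.2752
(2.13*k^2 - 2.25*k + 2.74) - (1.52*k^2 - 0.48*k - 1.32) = 0.61*k^2 - 1.77*k + 4.06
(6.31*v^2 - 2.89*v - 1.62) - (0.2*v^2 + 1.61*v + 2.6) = 6.11*v^2 - 4.5*v - 4.22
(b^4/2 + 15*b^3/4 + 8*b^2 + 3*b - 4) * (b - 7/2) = b^5/2 + 2*b^4 - 41*b^3/8 - 25*b^2 - 29*b/2 + 14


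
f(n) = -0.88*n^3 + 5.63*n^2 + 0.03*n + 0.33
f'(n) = -2.64*n^2 + 11.26*n + 0.03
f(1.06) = 5.64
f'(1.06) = 9.00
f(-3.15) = 83.60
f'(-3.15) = -61.63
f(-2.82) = 64.75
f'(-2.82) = -52.72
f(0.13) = 0.43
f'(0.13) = 1.45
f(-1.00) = 6.81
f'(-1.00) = -13.87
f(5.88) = 16.26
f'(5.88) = -25.04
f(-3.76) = 126.59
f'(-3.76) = -79.63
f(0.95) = 4.69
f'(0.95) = 8.34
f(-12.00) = 2331.33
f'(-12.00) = -515.25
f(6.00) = 13.11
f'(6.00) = -27.45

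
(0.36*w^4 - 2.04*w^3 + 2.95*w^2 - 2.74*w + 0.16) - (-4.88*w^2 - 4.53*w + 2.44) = 0.36*w^4 - 2.04*w^3 + 7.83*w^2 + 1.79*w - 2.28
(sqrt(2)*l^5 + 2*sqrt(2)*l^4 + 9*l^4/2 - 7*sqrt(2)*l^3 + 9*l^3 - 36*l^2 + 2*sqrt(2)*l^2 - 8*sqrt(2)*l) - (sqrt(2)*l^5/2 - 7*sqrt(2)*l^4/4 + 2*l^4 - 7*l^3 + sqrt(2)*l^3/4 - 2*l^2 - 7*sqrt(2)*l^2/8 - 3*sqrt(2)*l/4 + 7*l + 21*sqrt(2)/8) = sqrt(2)*l^5/2 + 5*l^4/2 + 15*sqrt(2)*l^4/4 - 29*sqrt(2)*l^3/4 + 16*l^3 - 34*l^2 + 23*sqrt(2)*l^2/8 - 29*sqrt(2)*l/4 - 7*l - 21*sqrt(2)/8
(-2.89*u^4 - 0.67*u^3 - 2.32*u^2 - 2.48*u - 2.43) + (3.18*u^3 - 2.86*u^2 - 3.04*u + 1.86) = -2.89*u^4 + 2.51*u^3 - 5.18*u^2 - 5.52*u - 0.57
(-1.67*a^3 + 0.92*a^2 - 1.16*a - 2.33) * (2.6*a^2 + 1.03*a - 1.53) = -4.342*a^5 + 0.6719*a^4 + 0.4867*a^3 - 8.6604*a^2 - 0.6251*a + 3.5649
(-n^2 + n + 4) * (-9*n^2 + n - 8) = 9*n^4 - 10*n^3 - 27*n^2 - 4*n - 32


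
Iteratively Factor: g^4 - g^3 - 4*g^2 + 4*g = (g + 2)*(g^3 - 3*g^2 + 2*g) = g*(g + 2)*(g^2 - 3*g + 2) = g*(g - 1)*(g + 2)*(g - 2)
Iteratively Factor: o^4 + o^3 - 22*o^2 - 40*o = (o + 2)*(o^3 - o^2 - 20*o) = o*(o + 2)*(o^2 - o - 20) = o*(o - 5)*(o + 2)*(o + 4)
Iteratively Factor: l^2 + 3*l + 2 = (l + 2)*(l + 1)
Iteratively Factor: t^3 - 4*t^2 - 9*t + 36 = (t - 3)*(t^2 - t - 12) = (t - 3)*(t + 3)*(t - 4)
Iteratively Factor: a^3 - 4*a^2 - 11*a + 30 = (a - 2)*(a^2 - 2*a - 15) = (a - 5)*(a - 2)*(a + 3)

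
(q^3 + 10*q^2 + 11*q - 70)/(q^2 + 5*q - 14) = q + 5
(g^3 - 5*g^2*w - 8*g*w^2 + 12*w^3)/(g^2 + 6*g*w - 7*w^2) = (g^2 - 4*g*w - 12*w^2)/(g + 7*w)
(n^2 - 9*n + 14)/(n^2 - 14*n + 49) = (n - 2)/(n - 7)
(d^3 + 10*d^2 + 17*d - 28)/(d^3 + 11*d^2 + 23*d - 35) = (d + 4)/(d + 5)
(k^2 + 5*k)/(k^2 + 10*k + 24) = k*(k + 5)/(k^2 + 10*k + 24)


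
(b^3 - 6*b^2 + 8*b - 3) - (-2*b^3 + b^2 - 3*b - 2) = 3*b^3 - 7*b^2 + 11*b - 1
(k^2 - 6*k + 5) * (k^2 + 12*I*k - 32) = k^4 - 6*k^3 + 12*I*k^3 - 27*k^2 - 72*I*k^2 + 192*k + 60*I*k - 160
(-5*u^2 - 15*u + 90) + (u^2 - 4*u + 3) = -4*u^2 - 19*u + 93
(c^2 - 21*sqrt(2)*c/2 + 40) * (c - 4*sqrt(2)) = c^3 - 29*sqrt(2)*c^2/2 + 124*c - 160*sqrt(2)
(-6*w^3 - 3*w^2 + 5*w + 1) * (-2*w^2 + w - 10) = 12*w^5 + 47*w^3 + 33*w^2 - 49*w - 10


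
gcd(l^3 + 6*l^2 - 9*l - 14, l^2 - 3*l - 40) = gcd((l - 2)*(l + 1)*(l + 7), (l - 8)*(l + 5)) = 1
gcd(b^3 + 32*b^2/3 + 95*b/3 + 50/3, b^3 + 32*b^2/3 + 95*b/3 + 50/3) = b^3 + 32*b^2/3 + 95*b/3 + 50/3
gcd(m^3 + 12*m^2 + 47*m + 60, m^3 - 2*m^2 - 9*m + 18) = m + 3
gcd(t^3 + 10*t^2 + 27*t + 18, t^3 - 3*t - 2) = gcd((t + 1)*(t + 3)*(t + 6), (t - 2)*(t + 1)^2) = t + 1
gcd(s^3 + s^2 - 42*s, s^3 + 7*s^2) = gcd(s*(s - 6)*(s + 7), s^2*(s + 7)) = s^2 + 7*s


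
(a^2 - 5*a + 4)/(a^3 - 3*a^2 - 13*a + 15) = (a - 4)/(a^2 - 2*a - 15)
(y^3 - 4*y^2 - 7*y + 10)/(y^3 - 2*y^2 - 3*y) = (-y^3 + 4*y^2 + 7*y - 10)/(y*(-y^2 + 2*y + 3))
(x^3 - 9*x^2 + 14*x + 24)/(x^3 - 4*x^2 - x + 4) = (x - 6)/(x - 1)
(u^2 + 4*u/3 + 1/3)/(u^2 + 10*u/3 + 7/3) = (3*u + 1)/(3*u + 7)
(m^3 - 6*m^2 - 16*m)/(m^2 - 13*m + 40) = m*(m + 2)/(m - 5)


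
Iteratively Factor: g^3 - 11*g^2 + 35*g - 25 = (g - 1)*(g^2 - 10*g + 25) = (g - 5)*(g - 1)*(g - 5)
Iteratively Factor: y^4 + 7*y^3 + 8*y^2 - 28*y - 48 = (y + 2)*(y^3 + 5*y^2 - 2*y - 24) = (y - 2)*(y + 2)*(y^2 + 7*y + 12) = (y - 2)*(y + 2)*(y + 3)*(y + 4)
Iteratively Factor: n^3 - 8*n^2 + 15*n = (n - 3)*(n^2 - 5*n) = (n - 5)*(n - 3)*(n)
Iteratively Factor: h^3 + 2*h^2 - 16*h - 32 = (h + 2)*(h^2 - 16) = (h + 2)*(h + 4)*(h - 4)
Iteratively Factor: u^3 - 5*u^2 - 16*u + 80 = (u - 5)*(u^2 - 16) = (u - 5)*(u + 4)*(u - 4)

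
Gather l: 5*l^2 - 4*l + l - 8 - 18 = 5*l^2 - 3*l - 26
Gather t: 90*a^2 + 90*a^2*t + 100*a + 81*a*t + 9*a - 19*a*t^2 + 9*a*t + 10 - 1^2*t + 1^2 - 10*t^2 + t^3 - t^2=90*a^2 + 109*a + t^3 + t^2*(-19*a - 11) + t*(90*a^2 + 90*a - 1) + 11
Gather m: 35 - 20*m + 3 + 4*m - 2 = 36 - 16*m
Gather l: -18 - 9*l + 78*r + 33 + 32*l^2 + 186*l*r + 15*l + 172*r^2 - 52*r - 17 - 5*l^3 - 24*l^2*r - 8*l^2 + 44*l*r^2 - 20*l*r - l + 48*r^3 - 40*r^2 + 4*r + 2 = -5*l^3 + l^2*(24 - 24*r) + l*(44*r^2 + 166*r + 5) + 48*r^3 + 132*r^2 + 30*r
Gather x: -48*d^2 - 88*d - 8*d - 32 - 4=-48*d^2 - 96*d - 36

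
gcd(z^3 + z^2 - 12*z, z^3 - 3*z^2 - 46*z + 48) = 1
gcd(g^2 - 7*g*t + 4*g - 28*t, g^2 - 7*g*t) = -g + 7*t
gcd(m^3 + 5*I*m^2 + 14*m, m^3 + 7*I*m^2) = m^2 + 7*I*m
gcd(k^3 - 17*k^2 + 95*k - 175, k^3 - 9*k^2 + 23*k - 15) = k - 5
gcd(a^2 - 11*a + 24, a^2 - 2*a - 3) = a - 3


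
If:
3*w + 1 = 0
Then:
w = -1/3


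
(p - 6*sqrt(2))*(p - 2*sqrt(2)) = p^2 - 8*sqrt(2)*p + 24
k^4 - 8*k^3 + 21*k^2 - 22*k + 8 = (k - 4)*(k - 2)*(k - 1)^2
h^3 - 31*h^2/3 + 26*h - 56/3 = (h - 7)*(h - 2)*(h - 4/3)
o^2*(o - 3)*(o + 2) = o^4 - o^3 - 6*o^2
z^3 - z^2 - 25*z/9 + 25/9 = (z - 5/3)*(z - 1)*(z + 5/3)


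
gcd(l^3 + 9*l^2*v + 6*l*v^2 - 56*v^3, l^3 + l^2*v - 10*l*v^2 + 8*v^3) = -l^2 - 2*l*v + 8*v^2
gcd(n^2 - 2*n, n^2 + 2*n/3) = n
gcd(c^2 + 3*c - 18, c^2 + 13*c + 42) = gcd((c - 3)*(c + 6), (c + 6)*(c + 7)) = c + 6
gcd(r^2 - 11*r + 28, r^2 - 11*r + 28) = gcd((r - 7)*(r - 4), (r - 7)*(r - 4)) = r^2 - 11*r + 28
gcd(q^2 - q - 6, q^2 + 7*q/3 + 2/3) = q + 2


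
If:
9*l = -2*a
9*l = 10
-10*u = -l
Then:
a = -5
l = 10/9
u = 1/9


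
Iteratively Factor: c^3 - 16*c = (c - 4)*(c^2 + 4*c) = (c - 4)*(c + 4)*(c)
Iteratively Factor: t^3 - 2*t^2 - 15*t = (t - 5)*(t^2 + 3*t) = t*(t - 5)*(t + 3)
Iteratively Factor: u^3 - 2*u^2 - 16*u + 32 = (u - 4)*(u^2 + 2*u - 8) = (u - 4)*(u - 2)*(u + 4)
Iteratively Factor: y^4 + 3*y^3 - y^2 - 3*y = (y)*(y^3 + 3*y^2 - y - 3) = y*(y + 1)*(y^2 + 2*y - 3) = y*(y + 1)*(y + 3)*(y - 1)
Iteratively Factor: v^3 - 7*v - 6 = (v + 1)*(v^2 - v - 6) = (v - 3)*(v + 1)*(v + 2)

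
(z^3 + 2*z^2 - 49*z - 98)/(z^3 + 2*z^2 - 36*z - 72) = (z^2 - 49)/(z^2 - 36)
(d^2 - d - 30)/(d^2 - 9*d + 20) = (d^2 - d - 30)/(d^2 - 9*d + 20)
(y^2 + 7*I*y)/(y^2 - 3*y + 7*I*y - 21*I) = y/(y - 3)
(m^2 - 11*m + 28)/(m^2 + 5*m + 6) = (m^2 - 11*m + 28)/(m^2 + 5*m + 6)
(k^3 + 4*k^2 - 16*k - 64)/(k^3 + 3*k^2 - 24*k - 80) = (k - 4)/(k - 5)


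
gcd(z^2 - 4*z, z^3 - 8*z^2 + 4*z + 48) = z - 4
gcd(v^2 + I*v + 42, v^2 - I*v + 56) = v + 7*I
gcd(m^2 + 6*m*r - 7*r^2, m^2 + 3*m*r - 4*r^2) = -m + r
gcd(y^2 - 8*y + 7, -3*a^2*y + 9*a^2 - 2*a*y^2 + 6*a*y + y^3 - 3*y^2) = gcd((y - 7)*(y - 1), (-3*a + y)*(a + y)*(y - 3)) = 1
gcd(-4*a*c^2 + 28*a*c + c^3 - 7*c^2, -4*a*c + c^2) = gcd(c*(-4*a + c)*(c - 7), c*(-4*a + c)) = 4*a*c - c^2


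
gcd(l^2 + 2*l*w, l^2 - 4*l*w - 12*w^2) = l + 2*w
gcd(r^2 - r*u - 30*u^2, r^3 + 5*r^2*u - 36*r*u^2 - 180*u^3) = r^2 - r*u - 30*u^2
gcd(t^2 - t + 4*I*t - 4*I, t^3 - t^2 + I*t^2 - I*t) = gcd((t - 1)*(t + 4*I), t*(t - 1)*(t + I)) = t - 1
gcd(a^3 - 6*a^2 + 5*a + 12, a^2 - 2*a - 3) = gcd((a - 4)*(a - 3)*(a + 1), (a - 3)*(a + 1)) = a^2 - 2*a - 3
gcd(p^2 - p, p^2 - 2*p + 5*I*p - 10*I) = 1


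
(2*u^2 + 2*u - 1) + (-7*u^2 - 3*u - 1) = -5*u^2 - u - 2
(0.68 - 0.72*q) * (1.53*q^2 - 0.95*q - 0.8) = -1.1016*q^3 + 1.7244*q^2 - 0.0700000000000001*q - 0.544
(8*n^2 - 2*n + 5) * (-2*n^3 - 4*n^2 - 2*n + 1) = -16*n^5 - 28*n^4 - 18*n^3 - 8*n^2 - 12*n + 5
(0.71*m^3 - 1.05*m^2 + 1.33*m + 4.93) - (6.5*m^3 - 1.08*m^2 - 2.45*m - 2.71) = -5.79*m^3 + 0.03*m^2 + 3.78*m + 7.64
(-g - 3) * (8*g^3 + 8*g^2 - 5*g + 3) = -8*g^4 - 32*g^3 - 19*g^2 + 12*g - 9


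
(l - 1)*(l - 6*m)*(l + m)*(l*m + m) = l^4*m - 5*l^3*m^2 - 6*l^2*m^3 - l^2*m + 5*l*m^2 + 6*m^3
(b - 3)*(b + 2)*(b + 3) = b^3 + 2*b^2 - 9*b - 18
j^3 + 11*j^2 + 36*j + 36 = (j + 2)*(j + 3)*(j + 6)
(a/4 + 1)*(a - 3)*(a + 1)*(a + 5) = a^4/4 + 7*a^3/4 - a^2/4 - 67*a/4 - 15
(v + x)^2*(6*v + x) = 6*v^3 + 13*v^2*x + 8*v*x^2 + x^3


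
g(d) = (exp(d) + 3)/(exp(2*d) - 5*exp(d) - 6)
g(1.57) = -1.13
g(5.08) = 0.01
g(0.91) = -0.45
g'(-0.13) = 0.03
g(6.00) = 0.00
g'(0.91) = -0.20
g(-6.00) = -0.50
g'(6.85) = -0.00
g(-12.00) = -0.50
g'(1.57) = -4.30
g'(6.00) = -0.00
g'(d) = (exp(d) + 3)*(-2*exp(2*d) + 5*exp(d))/(exp(2*d) - 5*exp(d) - 6)^2 + exp(d)/(exp(2*d) - 5*exp(d) - 6) = (-(exp(d) + 3)*(2*exp(d) - 5) + exp(2*d) - 5*exp(d) - 6)*exp(d)/(-exp(2*d) + 5*exp(d) + 6)^2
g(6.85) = 0.00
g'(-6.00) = 0.00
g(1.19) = -0.54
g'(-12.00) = 0.00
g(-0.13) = -0.40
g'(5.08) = -0.01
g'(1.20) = -0.54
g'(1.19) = -0.52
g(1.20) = -0.55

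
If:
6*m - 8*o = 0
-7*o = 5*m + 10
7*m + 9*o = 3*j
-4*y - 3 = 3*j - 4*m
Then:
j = -550/123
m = -40/41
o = -30/41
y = 267/164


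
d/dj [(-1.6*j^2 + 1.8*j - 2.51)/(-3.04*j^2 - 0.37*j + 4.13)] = (6.064*j^2 - 28.4768*j + 6.5053)/(9.2416*j^4 + 2.2496*j^3 - 24.9735*j^2 - 3.0562*j + 17.0569)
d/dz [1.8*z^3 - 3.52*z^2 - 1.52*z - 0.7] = 5.4*z^2 - 7.04*z - 1.52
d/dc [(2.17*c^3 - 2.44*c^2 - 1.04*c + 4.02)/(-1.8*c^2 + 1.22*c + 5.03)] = (-3.906*c^4 + 5.2948*c^3 + 27.8965*c^2 - 10.0744*c - 10.1356)/(3.24*c^4 - 4.392*c^3 - 16.6196*c^2 + 12.2732*c + 25.3009)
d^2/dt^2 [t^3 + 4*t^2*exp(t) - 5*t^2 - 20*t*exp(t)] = 4*t^2*exp(t) - 4*t*exp(t) + 6*t - 32*exp(t) - 10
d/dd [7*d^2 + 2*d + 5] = 14*d + 2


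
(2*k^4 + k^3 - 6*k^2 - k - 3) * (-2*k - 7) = -4*k^5 - 16*k^4 + 5*k^3 + 44*k^2 + 13*k + 21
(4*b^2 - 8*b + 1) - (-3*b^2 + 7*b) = 7*b^2 - 15*b + 1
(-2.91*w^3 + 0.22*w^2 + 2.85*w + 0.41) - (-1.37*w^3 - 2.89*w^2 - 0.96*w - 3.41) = -1.54*w^3 + 3.11*w^2 + 3.81*w + 3.82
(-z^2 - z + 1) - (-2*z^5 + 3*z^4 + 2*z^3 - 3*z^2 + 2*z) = 2*z^5 - 3*z^4 - 2*z^3 + 2*z^2 - 3*z + 1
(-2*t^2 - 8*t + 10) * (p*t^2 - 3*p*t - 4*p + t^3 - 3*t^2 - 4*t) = -2*p*t^4 - 2*p*t^3 + 42*p*t^2 + 2*p*t - 40*p - 2*t^5 - 2*t^4 + 42*t^3 + 2*t^2 - 40*t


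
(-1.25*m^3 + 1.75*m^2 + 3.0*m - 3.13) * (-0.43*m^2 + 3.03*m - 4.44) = 0.5375*m^5 - 4.54*m^4 + 9.5625*m^3 + 2.6659*m^2 - 22.8039*m + 13.8972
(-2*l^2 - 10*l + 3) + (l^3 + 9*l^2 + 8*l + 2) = l^3 + 7*l^2 - 2*l + 5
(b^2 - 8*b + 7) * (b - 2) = b^3 - 10*b^2 + 23*b - 14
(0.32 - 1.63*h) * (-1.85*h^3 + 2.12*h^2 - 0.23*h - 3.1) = 3.0155*h^4 - 4.0476*h^3 + 1.0533*h^2 + 4.9794*h - 0.992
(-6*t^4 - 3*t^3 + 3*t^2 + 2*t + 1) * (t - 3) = -6*t^5 + 15*t^4 + 12*t^3 - 7*t^2 - 5*t - 3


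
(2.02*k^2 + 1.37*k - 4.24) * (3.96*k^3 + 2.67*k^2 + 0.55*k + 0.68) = 7.9992*k^5 + 10.8186*k^4 - 12.0215*k^3 - 9.1937*k^2 - 1.4004*k - 2.8832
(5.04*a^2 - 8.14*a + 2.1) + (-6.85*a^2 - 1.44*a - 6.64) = -1.81*a^2 - 9.58*a - 4.54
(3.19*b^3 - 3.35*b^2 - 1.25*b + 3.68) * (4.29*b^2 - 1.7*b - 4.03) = 13.6851*b^5 - 19.7945*b^4 - 12.5232*b^3 + 31.4127*b^2 - 1.2185*b - 14.8304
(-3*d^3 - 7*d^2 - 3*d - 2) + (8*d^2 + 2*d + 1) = -3*d^3 + d^2 - d - 1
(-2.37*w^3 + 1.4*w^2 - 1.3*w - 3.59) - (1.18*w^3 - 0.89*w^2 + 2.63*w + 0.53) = -3.55*w^3 + 2.29*w^2 - 3.93*w - 4.12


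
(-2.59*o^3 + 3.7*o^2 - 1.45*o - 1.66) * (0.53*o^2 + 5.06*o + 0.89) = -1.3727*o^5 - 11.1444*o^4 + 15.6484*o^3 - 4.9238*o^2 - 9.6901*o - 1.4774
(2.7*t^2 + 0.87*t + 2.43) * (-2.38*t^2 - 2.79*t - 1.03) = -6.426*t^4 - 9.6036*t^3 - 10.9917*t^2 - 7.6758*t - 2.5029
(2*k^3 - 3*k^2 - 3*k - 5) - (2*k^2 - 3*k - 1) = 2*k^3 - 5*k^2 - 4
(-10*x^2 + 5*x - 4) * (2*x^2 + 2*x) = -20*x^4 - 10*x^3 + 2*x^2 - 8*x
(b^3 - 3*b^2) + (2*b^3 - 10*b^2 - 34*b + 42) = 3*b^3 - 13*b^2 - 34*b + 42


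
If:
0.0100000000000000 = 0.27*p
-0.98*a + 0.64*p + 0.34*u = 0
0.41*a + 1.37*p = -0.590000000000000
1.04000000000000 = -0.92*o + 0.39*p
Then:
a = -1.56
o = -1.11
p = 0.04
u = -4.57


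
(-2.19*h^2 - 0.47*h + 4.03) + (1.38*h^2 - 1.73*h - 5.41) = -0.81*h^2 - 2.2*h - 1.38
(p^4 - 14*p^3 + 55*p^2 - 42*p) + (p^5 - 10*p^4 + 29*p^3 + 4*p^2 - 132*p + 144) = p^5 - 9*p^4 + 15*p^3 + 59*p^2 - 174*p + 144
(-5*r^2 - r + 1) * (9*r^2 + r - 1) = -45*r^4 - 14*r^3 + 13*r^2 + 2*r - 1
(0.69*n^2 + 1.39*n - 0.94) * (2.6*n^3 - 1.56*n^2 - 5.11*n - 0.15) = 1.794*n^5 + 2.5376*n^4 - 8.1383*n^3 - 5.74*n^2 + 4.5949*n + 0.141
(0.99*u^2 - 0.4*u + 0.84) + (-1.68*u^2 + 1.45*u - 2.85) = -0.69*u^2 + 1.05*u - 2.01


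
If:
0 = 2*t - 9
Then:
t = 9/2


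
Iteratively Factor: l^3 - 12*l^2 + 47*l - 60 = (l - 4)*(l^2 - 8*l + 15) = (l - 4)*(l - 3)*(l - 5)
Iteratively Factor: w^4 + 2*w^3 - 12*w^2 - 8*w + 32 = (w - 2)*(w^3 + 4*w^2 - 4*w - 16) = (w - 2)^2*(w^2 + 6*w + 8) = (w - 2)^2*(w + 4)*(w + 2)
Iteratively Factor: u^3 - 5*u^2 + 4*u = (u - 4)*(u^2 - u) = (u - 4)*(u - 1)*(u)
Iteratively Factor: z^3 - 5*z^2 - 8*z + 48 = (z - 4)*(z^2 - z - 12) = (z - 4)^2*(z + 3)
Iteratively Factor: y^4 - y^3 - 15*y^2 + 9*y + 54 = (y - 3)*(y^3 + 2*y^2 - 9*y - 18) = (y - 3)^2*(y^2 + 5*y + 6) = (y - 3)^2*(y + 3)*(y + 2)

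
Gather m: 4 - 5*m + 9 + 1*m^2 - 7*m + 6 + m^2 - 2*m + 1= 2*m^2 - 14*m + 20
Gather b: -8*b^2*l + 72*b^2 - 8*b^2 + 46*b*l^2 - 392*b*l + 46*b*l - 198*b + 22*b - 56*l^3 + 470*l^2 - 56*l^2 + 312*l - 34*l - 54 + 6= b^2*(64 - 8*l) + b*(46*l^2 - 346*l - 176) - 56*l^3 + 414*l^2 + 278*l - 48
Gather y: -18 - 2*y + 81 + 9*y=7*y + 63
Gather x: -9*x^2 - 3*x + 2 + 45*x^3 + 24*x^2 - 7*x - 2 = 45*x^3 + 15*x^2 - 10*x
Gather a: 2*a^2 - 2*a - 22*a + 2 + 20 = 2*a^2 - 24*a + 22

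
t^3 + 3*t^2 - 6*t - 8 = (t - 2)*(t + 1)*(t + 4)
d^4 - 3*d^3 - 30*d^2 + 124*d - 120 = (d - 5)*(d - 2)^2*(d + 6)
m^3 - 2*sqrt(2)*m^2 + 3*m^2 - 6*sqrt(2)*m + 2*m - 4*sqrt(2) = (m + 1)*(m + 2)*(m - 2*sqrt(2))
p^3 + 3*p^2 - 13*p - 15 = (p - 3)*(p + 1)*(p + 5)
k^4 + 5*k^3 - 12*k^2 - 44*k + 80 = (k - 2)^2*(k + 4)*(k + 5)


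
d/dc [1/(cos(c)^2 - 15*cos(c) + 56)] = (2*cos(c) - 15)*sin(c)/(cos(c)^2 - 15*cos(c) + 56)^2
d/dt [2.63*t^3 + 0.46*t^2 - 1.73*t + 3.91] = 7.89*t^2 + 0.92*t - 1.73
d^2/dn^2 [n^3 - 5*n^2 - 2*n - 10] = 6*n - 10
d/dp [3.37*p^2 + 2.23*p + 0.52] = 6.74*p + 2.23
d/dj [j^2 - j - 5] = 2*j - 1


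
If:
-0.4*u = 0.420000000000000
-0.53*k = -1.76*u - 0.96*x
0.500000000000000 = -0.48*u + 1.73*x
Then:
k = -3.49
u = -1.05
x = -0.00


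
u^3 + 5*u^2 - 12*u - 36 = (u - 3)*(u + 2)*(u + 6)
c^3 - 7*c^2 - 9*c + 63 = (c - 7)*(c - 3)*(c + 3)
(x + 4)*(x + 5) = x^2 + 9*x + 20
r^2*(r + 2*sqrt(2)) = r^3 + 2*sqrt(2)*r^2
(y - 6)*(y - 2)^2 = y^3 - 10*y^2 + 28*y - 24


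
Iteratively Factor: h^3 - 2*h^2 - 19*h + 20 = (h + 4)*(h^2 - 6*h + 5) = (h - 1)*(h + 4)*(h - 5)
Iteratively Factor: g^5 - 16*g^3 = (g)*(g^4 - 16*g^2) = g^2*(g^3 - 16*g) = g^2*(g + 4)*(g^2 - 4*g) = g^3*(g + 4)*(g - 4)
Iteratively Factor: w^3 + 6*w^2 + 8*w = (w + 2)*(w^2 + 4*w) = (w + 2)*(w + 4)*(w)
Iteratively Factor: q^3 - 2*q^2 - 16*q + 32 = (q - 2)*(q^2 - 16) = (q - 4)*(q - 2)*(q + 4)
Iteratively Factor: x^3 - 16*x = (x + 4)*(x^2 - 4*x) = (x - 4)*(x + 4)*(x)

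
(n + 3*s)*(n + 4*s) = n^2 + 7*n*s + 12*s^2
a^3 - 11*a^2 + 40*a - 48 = (a - 4)^2*(a - 3)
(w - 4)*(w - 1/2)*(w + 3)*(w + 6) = w^4 + 9*w^3/2 - 41*w^2/2 - 63*w + 36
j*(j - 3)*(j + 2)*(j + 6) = j^4 + 5*j^3 - 12*j^2 - 36*j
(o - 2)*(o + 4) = o^2 + 2*o - 8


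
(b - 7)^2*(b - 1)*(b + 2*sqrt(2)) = b^4 - 15*b^3 + 2*sqrt(2)*b^3 - 30*sqrt(2)*b^2 + 63*b^2 - 49*b + 126*sqrt(2)*b - 98*sqrt(2)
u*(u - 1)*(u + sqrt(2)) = u^3 - u^2 + sqrt(2)*u^2 - sqrt(2)*u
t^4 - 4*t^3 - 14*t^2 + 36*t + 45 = (t - 5)*(t - 3)*(t + 1)*(t + 3)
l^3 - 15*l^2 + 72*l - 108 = (l - 6)^2*(l - 3)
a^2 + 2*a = a*(a + 2)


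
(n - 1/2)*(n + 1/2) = n^2 - 1/4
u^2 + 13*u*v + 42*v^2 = (u + 6*v)*(u + 7*v)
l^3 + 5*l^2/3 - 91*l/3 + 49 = (l - 3)*(l - 7/3)*(l + 7)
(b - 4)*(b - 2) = b^2 - 6*b + 8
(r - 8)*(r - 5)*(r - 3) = r^3 - 16*r^2 + 79*r - 120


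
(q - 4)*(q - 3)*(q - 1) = q^3 - 8*q^2 + 19*q - 12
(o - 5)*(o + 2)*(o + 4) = o^3 + o^2 - 22*o - 40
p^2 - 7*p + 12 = (p - 4)*(p - 3)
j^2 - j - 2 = (j - 2)*(j + 1)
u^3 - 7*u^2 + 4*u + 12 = (u - 6)*(u - 2)*(u + 1)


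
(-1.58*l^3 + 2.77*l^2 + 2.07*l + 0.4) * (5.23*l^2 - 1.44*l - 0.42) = -8.2634*l^5 + 16.7623*l^4 + 7.5009*l^3 - 2.0522*l^2 - 1.4454*l - 0.168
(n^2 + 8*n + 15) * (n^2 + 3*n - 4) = n^4 + 11*n^3 + 35*n^2 + 13*n - 60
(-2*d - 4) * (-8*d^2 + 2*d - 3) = 16*d^3 + 28*d^2 - 2*d + 12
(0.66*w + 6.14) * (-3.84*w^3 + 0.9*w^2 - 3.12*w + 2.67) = -2.5344*w^4 - 22.9836*w^3 + 3.4668*w^2 - 17.3946*w + 16.3938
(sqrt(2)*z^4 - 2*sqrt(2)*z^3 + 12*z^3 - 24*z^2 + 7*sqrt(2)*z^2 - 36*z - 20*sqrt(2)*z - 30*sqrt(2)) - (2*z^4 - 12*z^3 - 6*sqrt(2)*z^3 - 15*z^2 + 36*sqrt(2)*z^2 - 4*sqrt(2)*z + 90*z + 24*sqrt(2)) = -2*z^4 + sqrt(2)*z^4 + 4*sqrt(2)*z^3 + 24*z^3 - 29*sqrt(2)*z^2 - 9*z^2 - 126*z - 16*sqrt(2)*z - 54*sqrt(2)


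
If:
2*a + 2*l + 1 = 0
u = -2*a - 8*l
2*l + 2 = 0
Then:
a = 1/2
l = -1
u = 7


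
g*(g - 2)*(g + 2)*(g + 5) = g^4 + 5*g^3 - 4*g^2 - 20*g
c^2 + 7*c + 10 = (c + 2)*(c + 5)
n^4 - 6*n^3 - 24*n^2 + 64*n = n*(n - 8)*(n - 2)*(n + 4)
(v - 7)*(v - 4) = v^2 - 11*v + 28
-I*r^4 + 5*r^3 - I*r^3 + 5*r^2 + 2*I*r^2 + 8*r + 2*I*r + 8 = (r - I)*(r + 2*I)*(r + 4*I)*(-I*r - I)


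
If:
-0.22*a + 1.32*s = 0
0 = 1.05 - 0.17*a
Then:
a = 6.18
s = 1.03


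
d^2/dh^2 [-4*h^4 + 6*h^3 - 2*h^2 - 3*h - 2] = -48*h^2 + 36*h - 4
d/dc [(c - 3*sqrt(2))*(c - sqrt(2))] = 2*c - 4*sqrt(2)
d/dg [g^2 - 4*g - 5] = 2*g - 4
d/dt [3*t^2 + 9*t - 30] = 6*t + 9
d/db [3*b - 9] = 3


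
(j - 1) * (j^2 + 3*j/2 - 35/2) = j^3 + j^2/2 - 19*j + 35/2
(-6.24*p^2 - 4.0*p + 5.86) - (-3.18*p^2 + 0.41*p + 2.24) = -3.06*p^2 - 4.41*p + 3.62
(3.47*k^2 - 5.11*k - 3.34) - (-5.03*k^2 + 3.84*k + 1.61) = 8.5*k^2 - 8.95*k - 4.95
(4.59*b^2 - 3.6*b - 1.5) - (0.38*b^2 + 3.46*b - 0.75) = 4.21*b^2 - 7.06*b - 0.75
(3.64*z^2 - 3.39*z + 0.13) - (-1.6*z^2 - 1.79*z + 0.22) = 5.24*z^2 - 1.6*z - 0.09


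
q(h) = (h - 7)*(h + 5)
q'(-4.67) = -11.34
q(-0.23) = -34.49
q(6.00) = -11.00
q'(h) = 2*h - 2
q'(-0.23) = -2.46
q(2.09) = -34.81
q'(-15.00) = -32.00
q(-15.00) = 220.00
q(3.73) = -28.55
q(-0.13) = -34.72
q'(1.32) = 0.64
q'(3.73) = 5.46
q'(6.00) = 10.00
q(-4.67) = -3.85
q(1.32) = -35.90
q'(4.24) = 6.48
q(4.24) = -25.50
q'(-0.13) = -2.26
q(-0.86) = -32.54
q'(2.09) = 2.18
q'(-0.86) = -3.72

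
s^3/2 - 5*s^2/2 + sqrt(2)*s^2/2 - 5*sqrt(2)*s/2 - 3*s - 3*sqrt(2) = (s/2 + sqrt(2)/2)*(s - 6)*(s + 1)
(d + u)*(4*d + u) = 4*d^2 + 5*d*u + u^2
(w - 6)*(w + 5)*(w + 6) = w^3 + 5*w^2 - 36*w - 180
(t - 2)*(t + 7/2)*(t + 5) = t^3 + 13*t^2/2 + t/2 - 35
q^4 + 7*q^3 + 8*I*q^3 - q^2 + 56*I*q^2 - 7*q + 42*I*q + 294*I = (q + 7)*(q - 2*I)*(q + 3*I)*(q + 7*I)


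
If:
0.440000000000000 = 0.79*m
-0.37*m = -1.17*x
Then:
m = 0.56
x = 0.18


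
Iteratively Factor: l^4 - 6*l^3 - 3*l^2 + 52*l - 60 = (l - 5)*(l^3 - l^2 - 8*l + 12) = (l - 5)*(l - 2)*(l^2 + l - 6) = (l - 5)*(l - 2)*(l + 3)*(l - 2)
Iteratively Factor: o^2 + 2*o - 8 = (o - 2)*(o + 4)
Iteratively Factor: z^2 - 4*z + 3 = (z - 3)*(z - 1)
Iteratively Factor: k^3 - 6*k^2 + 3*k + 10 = (k + 1)*(k^2 - 7*k + 10) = (k - 2)*(k + 1)*(k - 5)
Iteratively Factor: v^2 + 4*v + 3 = (v + 1)*(v + 3)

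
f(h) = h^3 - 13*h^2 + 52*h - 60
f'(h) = 3*h^2 - 26*h + 52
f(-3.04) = -366.32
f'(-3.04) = 158.76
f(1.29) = -12.41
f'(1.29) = 23.45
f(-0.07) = -63.70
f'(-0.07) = 53.83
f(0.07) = -56.42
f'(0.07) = 50.19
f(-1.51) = -171.60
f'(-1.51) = 98.10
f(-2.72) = -317.74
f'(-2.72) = 144.92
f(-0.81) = -111.18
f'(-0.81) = 75.03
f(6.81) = 7.05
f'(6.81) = 14.07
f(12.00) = 420.00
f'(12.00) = 172.00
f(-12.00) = -4284.00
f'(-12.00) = 796.00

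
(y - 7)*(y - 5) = y^2 - 12*y + 35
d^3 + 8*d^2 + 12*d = d*(d + 2)*(d + 6)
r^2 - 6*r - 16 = (r - 8)*(r + 2)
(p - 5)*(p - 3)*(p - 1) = p^3 - 9*p^2 + 23*p - 15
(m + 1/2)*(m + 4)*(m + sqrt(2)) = m^3 + sqrt(2)*m^2 + 9*m^2/2 + 2*m + 9*sqrt(2)*m/2 + 2*sqrt(2)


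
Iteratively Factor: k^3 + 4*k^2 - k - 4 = (k - 1)*(k^2 + 5*k + 4) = (k - 1)*(k + 4)*(k + 1)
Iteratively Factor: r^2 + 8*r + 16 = (r + 4)*(r + 4)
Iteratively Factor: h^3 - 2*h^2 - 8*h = (h - 4)*(h^2 + 2*h) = h*(h - 4)*(h + 2)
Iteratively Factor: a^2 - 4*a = (a)*(a - 4)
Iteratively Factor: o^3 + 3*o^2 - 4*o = (o + 4)*(o^2 - o) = (o - 1)*(o + 4)*(o)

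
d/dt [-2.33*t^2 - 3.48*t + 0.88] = -4.66*t - 3.48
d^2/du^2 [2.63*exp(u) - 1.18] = 2.63*exp(u)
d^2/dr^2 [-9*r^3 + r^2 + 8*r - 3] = 2 - 54*r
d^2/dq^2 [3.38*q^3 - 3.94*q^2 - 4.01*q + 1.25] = 20.28*q - 7.88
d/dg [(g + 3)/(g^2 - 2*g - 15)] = -1/(g^2 - 10*g + 25)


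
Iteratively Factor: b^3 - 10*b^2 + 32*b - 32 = (b - 2)*(b^2 - 8*b + 16) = (b - 4)*(b - 2)*(b - 4)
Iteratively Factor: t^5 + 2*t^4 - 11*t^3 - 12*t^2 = (t - 3)*(t^4 + 5*t^3 + 4*t^2) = t*(t - 3)*(t^3 + 5*t^2 + 4*t) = t^2*(t - 3)*(t^2 + 5*t + 4) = t^2*(t - 3)*(t + 1)*(t + 4)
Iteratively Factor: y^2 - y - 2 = (y + 1)*(y - 2)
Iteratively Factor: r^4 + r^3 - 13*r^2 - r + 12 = (r + 1)*(r^3 - 13*r + 12) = (r - 1)*(r + 1)*(r^2 + r - 12) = (r - 1)*(r + 1)*(r + 4)*(r - 3)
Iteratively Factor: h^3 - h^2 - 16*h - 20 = (h + 2)*(h^2 - 3*h - 10) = (h + 2)^2*(h - 5)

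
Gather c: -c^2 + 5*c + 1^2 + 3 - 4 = -c^2 + 5*c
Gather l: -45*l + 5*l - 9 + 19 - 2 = 8 - 40*l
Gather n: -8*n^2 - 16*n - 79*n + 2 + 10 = -8*n^2 - 95*n + 12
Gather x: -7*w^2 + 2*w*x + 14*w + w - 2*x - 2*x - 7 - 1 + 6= -7*w^2 + 15*w + x*(2*w - 4) - 2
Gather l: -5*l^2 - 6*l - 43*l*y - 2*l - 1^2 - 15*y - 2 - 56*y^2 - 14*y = -5*l^2 + l*(-43*y - 8) - 56*y^2 - 29*y - 3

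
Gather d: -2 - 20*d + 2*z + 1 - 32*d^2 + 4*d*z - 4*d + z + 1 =-32*d^2 + d*(4*z - 24) + 3*z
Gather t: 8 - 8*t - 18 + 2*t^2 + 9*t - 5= 2*t^2 + t - 15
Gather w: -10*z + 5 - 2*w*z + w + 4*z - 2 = w*(1 - 2*z) - 6*z + 3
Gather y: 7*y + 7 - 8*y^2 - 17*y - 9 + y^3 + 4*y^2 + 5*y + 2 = y^3 - 4*y^2 - 5*y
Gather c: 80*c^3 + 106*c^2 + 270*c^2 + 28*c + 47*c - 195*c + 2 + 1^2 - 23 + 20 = 80*c^3 + 376*c^2 - 120*c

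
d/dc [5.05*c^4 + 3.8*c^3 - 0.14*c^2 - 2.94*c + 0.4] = 20.2*c^3 + 11.4*c^2 - 0.28*c - 2.94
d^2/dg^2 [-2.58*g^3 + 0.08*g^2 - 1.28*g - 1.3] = 0.16 - 15.48*g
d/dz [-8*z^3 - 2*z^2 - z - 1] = -24*z^2 - 4*z - 1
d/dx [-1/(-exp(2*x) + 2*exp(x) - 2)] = 2*(1 - exp(x))*exp(x)/(exp(2*x) - 2*exp(x) + 2)^2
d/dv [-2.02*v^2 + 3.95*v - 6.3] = 3.95 - 4.04*v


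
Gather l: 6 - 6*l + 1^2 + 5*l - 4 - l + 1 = 4 - 2*l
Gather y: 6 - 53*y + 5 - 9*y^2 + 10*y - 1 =-9*y^2 - 43*y + 10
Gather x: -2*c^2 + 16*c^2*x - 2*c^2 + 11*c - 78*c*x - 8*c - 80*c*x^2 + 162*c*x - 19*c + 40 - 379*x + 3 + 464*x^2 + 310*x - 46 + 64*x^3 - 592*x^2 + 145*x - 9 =-4*c^2 - 16*c + 64*x^3 + x^2*(-80*c - 128) + x*(16*c^2 + 84*c + 76) - 12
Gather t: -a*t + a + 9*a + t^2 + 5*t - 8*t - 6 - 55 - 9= 10*a + t^2 + t*(-a - 3) - 70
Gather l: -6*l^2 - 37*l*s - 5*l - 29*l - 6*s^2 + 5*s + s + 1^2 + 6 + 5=-6*l^2 + l*(-37*s - 34) - 6*s^2 + 6*s + 12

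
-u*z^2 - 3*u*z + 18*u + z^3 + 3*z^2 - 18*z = (-u + z)*(z - 3)*(z + 6)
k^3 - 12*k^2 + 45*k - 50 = (k - 5)^2*(k - 2)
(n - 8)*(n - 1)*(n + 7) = n^3 - 2*n^2 - 55*n + 56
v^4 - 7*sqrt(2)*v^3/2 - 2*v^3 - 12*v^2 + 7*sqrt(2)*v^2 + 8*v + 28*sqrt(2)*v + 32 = (v - 4)*(v - 4*sqrt(2))*(sqrt(2)*v/2 + sqrt(2))*(sqrt(2)*v + 1)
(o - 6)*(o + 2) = o^2 - 4*o - 12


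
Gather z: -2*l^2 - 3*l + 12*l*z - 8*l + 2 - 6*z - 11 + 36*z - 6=-2*l^2 - 11*l + z*(12*l + 30) - 15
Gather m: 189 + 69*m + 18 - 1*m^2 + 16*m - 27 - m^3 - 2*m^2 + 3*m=-m^3 - 3*m^2 + 88*m + 180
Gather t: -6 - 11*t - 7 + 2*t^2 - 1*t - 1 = 2*t^2 - 12*t - 14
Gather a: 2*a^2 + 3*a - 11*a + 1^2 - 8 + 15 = 2*a^2 - 8*a + 8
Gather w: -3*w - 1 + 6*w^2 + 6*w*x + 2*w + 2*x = 6*w^2 + w*(6*x - 1) + 2*x - 1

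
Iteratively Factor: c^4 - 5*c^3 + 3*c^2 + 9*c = (c + 1)*(c^3 - 6*c^2 + 9*c) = (c - 3)*(c + 1)*(c^2 - 3*c) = c*(c - 3)*(c + 1)*(c - 3)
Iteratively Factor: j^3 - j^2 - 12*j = (j + 3)*(j^2 - 4*j) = j*(j + 3)*(j - 4)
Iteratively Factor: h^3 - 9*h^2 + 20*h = (h - 4)*(h^2 - 5*h) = (h - 5)*(h - 4)*(h)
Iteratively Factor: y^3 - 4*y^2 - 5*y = (y - 5)*(y^2 + y) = (y - 5)*(y + 1)*(y)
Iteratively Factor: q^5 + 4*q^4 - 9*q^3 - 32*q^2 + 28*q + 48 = (q - 2)*(q^4 + 6*q^3 + 3*q^2 - 26*q - 24) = (q - 2)*(q + 1)*(q^3 + 5*q^2 - 2*q - 24) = (q - 2)*(q + 1)*(q + 3)*(q^2 + 2*q - 8) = (q - 2)^2*(q + 1)*(q + 3)*(q + 4)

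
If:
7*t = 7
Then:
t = 1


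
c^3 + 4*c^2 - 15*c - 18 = (c - 3)*(c + 1)*(c + 6)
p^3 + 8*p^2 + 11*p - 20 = (p - 1)*(p + 4)*(p + 5)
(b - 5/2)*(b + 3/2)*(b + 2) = b^3 + b^2 - 23*b/4 - 15/2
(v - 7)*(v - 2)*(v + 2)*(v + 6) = v^4 - v^3 - 46*v^2 + 4*v + 168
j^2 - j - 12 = (j - 4)*(j + 3)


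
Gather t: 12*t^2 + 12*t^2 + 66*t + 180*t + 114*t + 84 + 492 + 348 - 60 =24*t^2 + 360*t + 864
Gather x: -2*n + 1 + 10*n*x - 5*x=-2*n + x*(10*n - 5) + 1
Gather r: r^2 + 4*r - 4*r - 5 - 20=r^2 - 25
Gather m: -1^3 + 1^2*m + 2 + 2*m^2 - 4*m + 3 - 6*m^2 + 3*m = 4 - 4*m^2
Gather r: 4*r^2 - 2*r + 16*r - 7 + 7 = 4*r^2 + 14*r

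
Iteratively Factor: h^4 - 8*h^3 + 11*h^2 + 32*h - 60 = (h - 5)*(h^3 - 3*h^2 - 4*h + 12) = (h - 5)*(h - 3)*(h^2 - 4) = (h - 5)*(h - 3)*(h + 2)*(h - 2)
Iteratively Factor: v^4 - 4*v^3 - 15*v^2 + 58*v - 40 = (v + 4)*(v^3 - 8*v^2 + 17*v - 10) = (v - 2)*(v + 4)*(v^2 - 6*v + 5) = (v - 2)*(v - 1)*(v + 4)*(v - 5)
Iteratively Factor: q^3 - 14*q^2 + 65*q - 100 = (q - 5)*(q^2 - 9*q + 20) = (q - 5)^2*(q - 4)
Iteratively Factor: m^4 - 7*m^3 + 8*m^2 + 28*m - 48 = (m - 4)*(m^3 - 3*m^2 - 4*m + 12) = (m - 4)*(m + 2)*(m^2 - 5*m + 6) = (m - 4)*(m - 3)*(m + 2)*(m - 2)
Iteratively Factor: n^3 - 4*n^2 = (n - 4)*(n^2) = n*(n - 4)*(n)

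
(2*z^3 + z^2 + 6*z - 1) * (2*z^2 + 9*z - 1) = 4*z^5 + 20*z^4 + 19*z^3 + 51*z^2 - 15*z + 1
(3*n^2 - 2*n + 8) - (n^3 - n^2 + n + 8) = -n^3 + 4*n^2 - 3*n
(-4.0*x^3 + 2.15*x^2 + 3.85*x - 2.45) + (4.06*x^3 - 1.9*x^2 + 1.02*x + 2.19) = 0.0599999999999996*x^3 + 0.25*x^2 + 4.87*x - 0.26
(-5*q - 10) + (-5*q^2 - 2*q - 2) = -5*q^2 - 7*q - 12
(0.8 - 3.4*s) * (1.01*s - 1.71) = -3.434*s^2 + 6.622*s - 1.368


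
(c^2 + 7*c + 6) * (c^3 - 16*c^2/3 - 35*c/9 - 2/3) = c^5 + 5*c^4/3 - 317*c^3/9 - 539*c^2/9 - 28*c - 4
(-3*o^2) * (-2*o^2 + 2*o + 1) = 6*o^4 - 6*o^3 - 3*o^2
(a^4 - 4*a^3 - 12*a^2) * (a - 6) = a^5 - 10*a^4 + 12*a^3 + 72*a^2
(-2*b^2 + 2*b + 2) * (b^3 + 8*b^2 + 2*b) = -2*b^5 - 14*b^4 + 14*b^3 + 20*b^2 + 4*b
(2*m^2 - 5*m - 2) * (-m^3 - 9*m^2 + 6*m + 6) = -2*m^5 - 13*m^4 + 59*m^3 - 42*m - 12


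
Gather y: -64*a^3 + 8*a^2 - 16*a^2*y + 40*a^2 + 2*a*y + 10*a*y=-64*a^3 + 48*a^2 + y*(-16*a^2 + 12*a)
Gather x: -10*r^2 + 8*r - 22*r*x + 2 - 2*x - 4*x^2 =-10*r^2 + 8*r - 4*x^2 + x*(-22*r - 2) + 2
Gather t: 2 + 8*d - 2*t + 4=8*d - 2*t + 6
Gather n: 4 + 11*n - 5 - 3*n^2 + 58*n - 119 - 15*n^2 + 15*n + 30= -18*n^2 + 84*n - 90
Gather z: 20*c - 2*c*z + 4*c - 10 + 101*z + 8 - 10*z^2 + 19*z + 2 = 24*c - 10*z^2 + z*(120 - 2*c)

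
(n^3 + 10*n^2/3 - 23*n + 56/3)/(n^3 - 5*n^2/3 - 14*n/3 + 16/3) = (n + 7)/(n + 2)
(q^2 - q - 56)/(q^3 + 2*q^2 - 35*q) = (q - 8)/(q*(q - 5))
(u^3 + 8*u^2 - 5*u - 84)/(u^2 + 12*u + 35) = (u^2 + u - 12)/(u + 5)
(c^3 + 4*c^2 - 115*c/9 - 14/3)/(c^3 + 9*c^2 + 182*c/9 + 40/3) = (9*c^2 - 18*c - 7)/(9*c^2 + 27*c + 20)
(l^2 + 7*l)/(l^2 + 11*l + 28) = l/(l + 4)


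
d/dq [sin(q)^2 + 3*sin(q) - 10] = (2*sin(q) + 3)*cos(q)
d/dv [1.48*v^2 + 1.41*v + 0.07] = 2.96*v + 1.41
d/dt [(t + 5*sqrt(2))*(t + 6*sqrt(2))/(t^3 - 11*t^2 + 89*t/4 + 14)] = 4*(-(t + 5*sqrt(2))*(t + 6*sqrt(2))*(12*t^2 - 88*t + 89) + (2*t + 11*sqrt(2))*(4*t^3 - 44*t^2 + 89*t + 56))/(4*t^3 - 44*t^2 + 89*t + 56)^2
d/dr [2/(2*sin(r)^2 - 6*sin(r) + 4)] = (3 - 2*sin(r))*cos(r)/(sin(r)^2 - 3*sin(r) + 2)^2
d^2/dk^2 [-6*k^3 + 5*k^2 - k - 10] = 10 - 36*k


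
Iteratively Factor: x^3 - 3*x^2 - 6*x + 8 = (x + 2)*(x^2 - 5*x + 4) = (x - 4)*(x + 2)*(x - 1)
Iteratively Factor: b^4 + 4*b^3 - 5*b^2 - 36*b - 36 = (b + 3)*(b^3 + b^2 - 8*b - 12) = (b - 3)*(b + 3)*(b^2 + 4*b + 4) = (b - 3)*(b + 2)*(b + 3)*(b + 2)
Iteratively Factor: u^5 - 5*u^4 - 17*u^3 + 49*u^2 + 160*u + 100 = (u + 2)*(u^4 - 7*u^3 - 3*u^2 + 55*u + 50) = (u + 2)^2*(u^3 - 9*u^2 + 15*u + 25) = (u - 5)*(u + 2)^2*(u^2 - 4*u - 5) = (u - 5)*(u + 1)*(u + 2)^2*(u - 5)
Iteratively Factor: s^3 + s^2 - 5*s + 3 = (s + 3)*(s^2 - 2*s + 1) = (s - 1)*(s + 3)*(s - 1)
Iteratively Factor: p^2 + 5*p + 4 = (p + 4)*(p + 1)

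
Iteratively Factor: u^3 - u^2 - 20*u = (u)*(u^2 - u - 20) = u*(u + 4)*(u - 5)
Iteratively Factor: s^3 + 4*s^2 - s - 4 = (s + 1)*(s^2 + 3*s - 4) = (s - 1)*(s + 1)*(s + 4)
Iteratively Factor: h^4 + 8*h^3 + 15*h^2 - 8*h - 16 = (h - 1)*(h^3 + 9*h^2 + 24*h + 16) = (h - 1)*(h + 1)*(h^2 + 8*h + 16) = (h - 1)*(h + 1)*(h + 4)*(h + 4)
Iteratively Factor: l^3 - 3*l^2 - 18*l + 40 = (l - 2)*(l^2 - l - 20) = (l - 2)*(l + 4)*(l - 5)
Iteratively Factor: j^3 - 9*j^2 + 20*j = (j)*(j^2 - 9*j + 20) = j*(j - 5)*(j - 4)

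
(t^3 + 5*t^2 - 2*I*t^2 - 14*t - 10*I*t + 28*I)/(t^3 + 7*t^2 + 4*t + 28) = (t - 2)/(t + 2*I)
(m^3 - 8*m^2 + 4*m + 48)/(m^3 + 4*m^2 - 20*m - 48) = (m - 6)/(m + 6)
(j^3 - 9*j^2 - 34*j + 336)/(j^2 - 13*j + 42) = (j^2 - 2*j - 48)/(j - 6)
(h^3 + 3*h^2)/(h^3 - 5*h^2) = (h + 3)/(h - 5)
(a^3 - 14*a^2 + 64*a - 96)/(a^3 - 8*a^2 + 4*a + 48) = (a - 4)/(a + 2)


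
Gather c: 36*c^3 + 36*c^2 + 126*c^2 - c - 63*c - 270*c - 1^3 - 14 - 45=36*c^3 + 162*c^2 - 334*c - 60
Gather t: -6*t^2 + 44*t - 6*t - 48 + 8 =-6*t^2 + 38*t - 40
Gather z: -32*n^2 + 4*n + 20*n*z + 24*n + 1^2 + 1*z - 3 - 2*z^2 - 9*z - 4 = -32*n^2 + 28*n - 2*z^2 + z*(20*n - 8) - 6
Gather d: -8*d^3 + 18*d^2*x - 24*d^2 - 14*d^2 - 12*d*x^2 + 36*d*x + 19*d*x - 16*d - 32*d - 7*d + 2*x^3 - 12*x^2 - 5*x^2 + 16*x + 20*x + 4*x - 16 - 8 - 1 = -8*d^3 + d^2*(18*x - 38) + d*(-12*x^2 + 55*x - 55) + 2*x^3 - 17*x^2 + 40*x - 25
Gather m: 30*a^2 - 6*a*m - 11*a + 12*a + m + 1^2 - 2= 30*a^2 + a + m*(1 - 6*a) - 1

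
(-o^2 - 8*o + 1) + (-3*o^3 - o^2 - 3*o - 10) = -3*o^3 - 2*o^2 - 11*o - 9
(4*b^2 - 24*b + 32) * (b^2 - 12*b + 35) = 4*b^4 - 72*b^3 + 460*b^2 - 1224*b + 1120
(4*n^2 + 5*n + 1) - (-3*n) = 4*n^2 + 8*n + 1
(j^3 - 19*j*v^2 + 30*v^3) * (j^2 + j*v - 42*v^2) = j^5 + j^4*v - 61*j^3*v^2 + 11*j^2*v^3 + 828*j*v^4 - 1260*v^5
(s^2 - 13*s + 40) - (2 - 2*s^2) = 3*s^2 - 13*s + 38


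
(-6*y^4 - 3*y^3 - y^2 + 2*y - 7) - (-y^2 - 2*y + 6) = -6*y^4 - 3*y^3 + 4*y - 13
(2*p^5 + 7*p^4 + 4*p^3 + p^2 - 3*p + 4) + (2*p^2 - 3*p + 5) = 2*p^5 + 7*p^4 + 4*p^3 + 3*p^2 - 6*p + 9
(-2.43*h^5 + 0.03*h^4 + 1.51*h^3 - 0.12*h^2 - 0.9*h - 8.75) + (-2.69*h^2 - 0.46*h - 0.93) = -2.43*h^5 + 0.03*h^4 + 1.51*h^3 - 2.81*h^2 - 1.36*h - 9.68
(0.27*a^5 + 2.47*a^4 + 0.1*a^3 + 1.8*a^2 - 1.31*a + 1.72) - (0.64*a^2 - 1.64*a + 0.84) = 0.27*a^5 + 2.47*a^4 + 0.1*a^3 + 1.16*a^2 + 0.33*a + 0.88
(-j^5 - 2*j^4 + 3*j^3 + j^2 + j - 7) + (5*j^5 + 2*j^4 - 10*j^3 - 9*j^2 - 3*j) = 4*j^5 - 7*j^3 - 8*j^2 - 2*j - 7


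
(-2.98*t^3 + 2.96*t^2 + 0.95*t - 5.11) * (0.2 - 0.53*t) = 1.5794*t^4 - 2.1648*t^3 + 0.0885*t^2 + 2.8983*t - 1.022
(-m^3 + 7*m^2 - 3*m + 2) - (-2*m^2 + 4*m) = -m^3 + 9*m^2 - 7*m + 2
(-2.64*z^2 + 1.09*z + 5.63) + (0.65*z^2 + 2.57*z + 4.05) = -1.99*z^2 + 3.66*z + 9.68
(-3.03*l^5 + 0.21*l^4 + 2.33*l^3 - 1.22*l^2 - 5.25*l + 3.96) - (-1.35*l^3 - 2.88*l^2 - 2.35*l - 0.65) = -3.03*l^5 + 0.21*l^4 + 3.68*l^3 + 1.66*l^2 - 2.9*l + 4.61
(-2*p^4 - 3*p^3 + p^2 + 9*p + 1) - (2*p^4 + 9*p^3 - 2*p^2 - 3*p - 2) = -4*p^4 - 12*p^3 + 3*p^2 + 12*p + 3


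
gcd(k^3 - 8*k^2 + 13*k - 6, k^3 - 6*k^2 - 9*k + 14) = k - 1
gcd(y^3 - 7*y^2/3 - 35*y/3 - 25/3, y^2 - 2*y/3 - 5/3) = y + 1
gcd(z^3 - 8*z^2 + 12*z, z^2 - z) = z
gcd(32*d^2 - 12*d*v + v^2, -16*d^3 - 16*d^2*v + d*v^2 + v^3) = -4*d + v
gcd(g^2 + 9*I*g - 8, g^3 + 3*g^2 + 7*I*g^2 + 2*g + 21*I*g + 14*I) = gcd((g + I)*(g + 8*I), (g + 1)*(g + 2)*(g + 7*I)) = 1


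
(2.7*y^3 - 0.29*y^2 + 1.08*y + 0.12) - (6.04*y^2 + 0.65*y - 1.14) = 2.7*y^3 - 6.33*y^2 + 0.43*y + 1.26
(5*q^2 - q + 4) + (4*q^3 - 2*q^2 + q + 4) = 4*q^3 + 3*q^2 + 8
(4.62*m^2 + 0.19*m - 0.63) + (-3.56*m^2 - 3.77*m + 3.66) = 1.06*m^2 - 3.58*m + 3.03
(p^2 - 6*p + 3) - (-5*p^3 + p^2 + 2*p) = 5*p^3 - 8*p + 3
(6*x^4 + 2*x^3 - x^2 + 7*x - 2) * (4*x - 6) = 24*x^5 - 28*x^4 - 16*x^3 + 34*x^2 - 50*x + 12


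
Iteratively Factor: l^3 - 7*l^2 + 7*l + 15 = (l - 3)*(l^2 - 4*l - 5) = (l - 3)*(l + 1)*(l - 5)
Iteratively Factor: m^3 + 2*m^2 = (m + 2)*(m^2) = m*(m + 2)*(m)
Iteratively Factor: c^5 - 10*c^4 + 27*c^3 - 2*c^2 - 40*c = (c + 1)*(c^4 - 11*c^3 + 38*c^2 - 40*c) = (c - 5)*(c + 1)*(c^3 - 6*c^2 + 8*c) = (c - 5)*(c - 2)*(c + 1)*(c^2 - 4*c) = c*(c - 5)*(c - 2)*(c + 1)*(c - 4)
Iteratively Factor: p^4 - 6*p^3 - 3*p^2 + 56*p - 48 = (p - 4)*(p^3 - 2*p^2 - 11*p + 12) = (p - 4)*(p - 1)*(p^2 - p - 12) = (p - 4)^2*(p - 1)*(p + 3)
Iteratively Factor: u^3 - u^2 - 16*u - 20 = (u + 2)*(u^2 - 3*u - 10) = (u + 2)^2*(u - 5)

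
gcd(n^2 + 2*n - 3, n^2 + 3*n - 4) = n - 1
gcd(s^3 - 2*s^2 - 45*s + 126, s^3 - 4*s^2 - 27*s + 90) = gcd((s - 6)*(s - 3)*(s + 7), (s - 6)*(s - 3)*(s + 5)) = s^2 - 9*s + 18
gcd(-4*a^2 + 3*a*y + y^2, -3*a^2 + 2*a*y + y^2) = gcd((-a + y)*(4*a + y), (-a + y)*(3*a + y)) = -a + y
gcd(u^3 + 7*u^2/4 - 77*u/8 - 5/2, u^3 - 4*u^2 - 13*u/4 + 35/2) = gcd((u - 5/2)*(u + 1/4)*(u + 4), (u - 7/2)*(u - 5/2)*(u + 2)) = u - 5/2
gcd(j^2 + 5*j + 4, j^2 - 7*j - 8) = j + 1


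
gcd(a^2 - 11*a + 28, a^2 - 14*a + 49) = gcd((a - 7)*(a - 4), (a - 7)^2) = a - 7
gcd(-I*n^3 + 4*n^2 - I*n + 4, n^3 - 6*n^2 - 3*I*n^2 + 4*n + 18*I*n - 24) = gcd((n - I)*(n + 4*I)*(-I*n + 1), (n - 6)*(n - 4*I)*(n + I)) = n + I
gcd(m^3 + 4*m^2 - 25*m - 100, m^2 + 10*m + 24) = m + 4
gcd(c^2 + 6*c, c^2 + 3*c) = c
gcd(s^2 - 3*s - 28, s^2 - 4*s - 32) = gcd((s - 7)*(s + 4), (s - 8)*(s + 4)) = s + 4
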